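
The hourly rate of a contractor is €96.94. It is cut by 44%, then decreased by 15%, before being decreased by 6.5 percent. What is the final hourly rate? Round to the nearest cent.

Apply the 44% decrease: €96.94 × 0.56 = €54.2864.
Apply the 15% decrease: €54.2864 × 0.85 = €46.14344.
After the 6.5% decrease: €46.14344 × 0.935 = €43.1441164 ≈ €43.14.

€43.14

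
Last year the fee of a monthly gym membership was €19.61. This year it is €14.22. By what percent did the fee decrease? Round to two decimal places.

27.49%

Change: €14.22 − €19.61 = -€5.39.
Relative to the original: -€5.39 ÷ €19.61 ≈ -27.49%.
So the fee decreased by 27.49%.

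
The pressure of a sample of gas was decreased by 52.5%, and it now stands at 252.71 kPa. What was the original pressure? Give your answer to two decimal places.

The overall multiplier applied was 0.475.
So the original pressure was 252.71 ÷ 0.475 ≈ 532.02 kPa.

532.02 kPa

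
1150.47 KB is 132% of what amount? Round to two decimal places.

1150.47 KB ÷ 1.32 ≈ 871.57 KB.

871.57 KB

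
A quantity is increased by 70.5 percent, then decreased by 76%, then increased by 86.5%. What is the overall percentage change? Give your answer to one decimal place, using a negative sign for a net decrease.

The combined multiplier is 1.705 × 0.24 × 1.865 = 0.763158.
That corresponds to a decrease of 23.7%.

-23.7%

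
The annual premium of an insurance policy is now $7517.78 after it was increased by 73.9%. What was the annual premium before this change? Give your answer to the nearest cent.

$4323.05

The overall multiplier applied was 1.739.
So the original annual premium was $7517.78 ÷ 1.739 ≈ $4323.05.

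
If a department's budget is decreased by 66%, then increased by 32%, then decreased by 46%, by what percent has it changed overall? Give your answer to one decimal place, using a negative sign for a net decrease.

-75.8%

The combined multiplier is 0.34 × 1.32 × 0.54 = 0.242352.
That corresponds to a decrease of 75.8%.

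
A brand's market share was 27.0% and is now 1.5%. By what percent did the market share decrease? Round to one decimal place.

The change is 1.5 − 27.0 = -25.5 percentage points.
Relative to the original 27.0%, that is -25.5 ÷ 27.0 ≈ -94.4%.
So the market share fell by 94.4%.

94.4%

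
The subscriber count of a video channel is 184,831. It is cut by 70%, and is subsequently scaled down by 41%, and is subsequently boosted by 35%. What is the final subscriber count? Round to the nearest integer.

Each change multiplies by a factor: 0.3 × 0.59 × 1.35 = 0.23895.
184,831 × 0.23895 = 44165.36745 ≈ 44,165.

44,165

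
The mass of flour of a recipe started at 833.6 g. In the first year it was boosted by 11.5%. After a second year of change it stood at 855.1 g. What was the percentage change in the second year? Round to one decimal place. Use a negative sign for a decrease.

After the first year: 833.6 × 1.115 = 929.464.
Second-year multiplier: 855.1 ÷ 929.464 ≈ 0.91999.
That is a change of -8.0%.

-8.0%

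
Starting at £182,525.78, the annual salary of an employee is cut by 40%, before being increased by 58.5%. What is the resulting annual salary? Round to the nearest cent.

Each change multiplies by a factor: 0.6 × 1.585 = 0.951.
£182,525.78 × 0.951 = £173582.01678 ≈ £173,582.02.

£173,582.02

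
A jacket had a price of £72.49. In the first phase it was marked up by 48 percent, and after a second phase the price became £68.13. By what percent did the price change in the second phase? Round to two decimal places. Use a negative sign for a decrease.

-36.50%

After the first phase: £72.49 × 1.48 = £107.2852.
Second-phase multiplier: £68.13 ÷ £107.2852 ≈ 0.635036.
That is a change of -36.50%.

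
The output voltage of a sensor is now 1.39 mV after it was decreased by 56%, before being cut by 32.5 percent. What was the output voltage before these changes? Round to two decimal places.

4.68 mV

The overall multiplier applied was 0.44 × 0.675 = 0.297.
So the original output voltage was 1.39 ÷ 0.297 ≈ 4.68 mV.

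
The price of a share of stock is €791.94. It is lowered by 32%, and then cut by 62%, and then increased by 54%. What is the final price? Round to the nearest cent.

Apply the 32% decrease: €791.94 × 0.68 = €538.5192.
After the 62% decrease: €538.5192 × 0.38 = €204.637296.
After the 54% increase: €204.637296 × 1.54 = €315.14143584 ≈ €315.14.

€315.14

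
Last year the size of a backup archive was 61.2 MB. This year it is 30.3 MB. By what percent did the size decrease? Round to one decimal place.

50.5%

Change: 30.3 − 61.2 = -30.9.
Relative to the original: -30.9 ÷ 61.2 ≈ -50.5%.
So the size decreased by 50.5%.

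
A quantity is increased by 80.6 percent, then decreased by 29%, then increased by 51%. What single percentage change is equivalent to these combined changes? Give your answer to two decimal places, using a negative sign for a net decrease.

The combined multiplier is 1.806 × 0.71 × 1.51 = 1.9362126.
That corresponds to an increase of 93.62%.

93.62%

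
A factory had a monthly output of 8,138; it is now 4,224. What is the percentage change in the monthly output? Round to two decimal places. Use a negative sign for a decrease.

-48.10%

Change: 4,224 − 8,138 = -3,914.
Relative to the original: -3,914 ÷ 8,138 ≈ -48.10%.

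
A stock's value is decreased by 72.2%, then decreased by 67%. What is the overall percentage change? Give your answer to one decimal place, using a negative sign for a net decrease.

A 72.2% decrease multiplies by 0.278.
Then a 67% decrease: 0.278 × 0.33 = 0.09174.
Overall factor 0.09174, i.e. -90.8%.

-90.8%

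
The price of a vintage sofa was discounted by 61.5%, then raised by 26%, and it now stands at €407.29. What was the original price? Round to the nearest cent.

€839.60

The overall multiplier applied was 0.385 × 1.26 = 0.4851.
So the original price was €407.29 ÷ 0.4851 ≈ €839.60.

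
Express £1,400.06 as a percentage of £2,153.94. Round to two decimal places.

65.00%

£1,400.06 ÷ £2,153.94 ≈ 65.00%.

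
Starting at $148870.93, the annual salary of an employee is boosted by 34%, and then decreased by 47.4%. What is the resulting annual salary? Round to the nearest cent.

$104930.19

Apply the 34% increase: $148870.93 × 1.34 = $199487.0462.
47.4% decrease: $199487.0462 × 0.526 = $104930.1863012 ≈ $104930.19.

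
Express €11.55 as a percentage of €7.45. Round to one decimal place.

155.0%

€11.55 ÷ €7.45 ≈ 155.0%.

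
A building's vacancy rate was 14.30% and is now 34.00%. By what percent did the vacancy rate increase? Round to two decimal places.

137.76%

The change is 34.00 − 14.30 = 19.70 percentage points.
Relative to the original 14.30%, that is 19.70 ÷ 14.30 ≈ 137.76%.
So the vacancy rate rose by 137.76%.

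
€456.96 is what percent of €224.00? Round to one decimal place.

204.0%

€456.96 ÷ €224.00 = 204.0%.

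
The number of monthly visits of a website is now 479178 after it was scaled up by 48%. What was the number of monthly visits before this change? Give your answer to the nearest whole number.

The overall multiplier applied was 1.48.
So the original number of monthly visits was 479178 ÷ 1.48 ≈ 323769.

323769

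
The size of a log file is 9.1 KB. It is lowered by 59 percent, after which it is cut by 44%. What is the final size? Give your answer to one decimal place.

2.1 KB

Apply the 59% decrease: 9.1 × 0.41 = 3.731.
44% decrease: 3.731 × 0.56 = 2.08936 ≈ 2.1.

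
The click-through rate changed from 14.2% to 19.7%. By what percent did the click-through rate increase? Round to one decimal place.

The change is 19.7 − 14.2 = 5.5 percentage points.
Relative to the original 14.2%, that is 5.5 ÷ 14.2 ≈ 38.7%.
So the click-through rate rose by 38.7%.

38.7%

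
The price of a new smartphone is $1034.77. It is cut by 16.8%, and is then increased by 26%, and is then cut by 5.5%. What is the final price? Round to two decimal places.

$1025.11

Each change multiplies by a factor: 0.832 × 1.26 × 0.945 = 0.9906624.
$1034.77 × 0.9906624 = $1025.107731648 ≈ $1025.11.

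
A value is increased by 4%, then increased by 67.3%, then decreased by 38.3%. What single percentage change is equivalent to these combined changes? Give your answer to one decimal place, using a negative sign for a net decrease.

7.4%

A 4% increase multiplies by 1.04.
Then a 67.3% increase: 1.04 × 1.673 = 1.73992.
Then a 38.3% decrease: 1.73992 × 0.617 = 1.07353064.
Overall factor 1.07353064, i.e. 7.4%.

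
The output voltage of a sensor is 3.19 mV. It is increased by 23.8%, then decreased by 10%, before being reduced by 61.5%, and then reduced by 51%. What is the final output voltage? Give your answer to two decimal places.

After the 23.8% increase: 3.19 × 1.238 = 3.94922.
Apply the 10% decrease: 3.94922 × 0.9 = 3.554298.
Apply the 61.5% decrease: 3.554298 × 0.385 = 1.36840473.
After the 51% decrease: 1.36840473 × 0.49 = 0.6705183177 ≈ 0.67.

0.67 mV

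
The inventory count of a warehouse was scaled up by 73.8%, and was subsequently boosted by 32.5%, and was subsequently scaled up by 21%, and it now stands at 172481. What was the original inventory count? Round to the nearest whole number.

The overall multiplier applied was 1.738 × 1.325 × 1.21 = 2.7864485.
So the original inventory count was 172481 ÷ 2.7864485 ≈ 61900.

61900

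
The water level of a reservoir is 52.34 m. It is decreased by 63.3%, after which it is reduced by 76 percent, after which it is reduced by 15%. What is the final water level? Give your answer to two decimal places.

3.92 m

Each change multiplies by a factor: 0.367 × 0.24 × 0.85 = 0.074868.
52.34 × 0.074868 = 3.91859112 ≈ 3.92.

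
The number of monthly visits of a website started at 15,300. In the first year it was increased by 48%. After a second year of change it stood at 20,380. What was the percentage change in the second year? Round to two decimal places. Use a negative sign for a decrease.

-10.00%

After the first year: 15,300 × 1.48 = 22644.
Second-year multiplier: 20,380 ÷ 22644 ≈ 0.900018.
That is a change of -10.00%.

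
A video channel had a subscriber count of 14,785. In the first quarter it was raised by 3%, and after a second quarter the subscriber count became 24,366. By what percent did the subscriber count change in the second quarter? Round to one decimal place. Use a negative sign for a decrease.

After the first quarter: 14,785 × 1.03 = 15228.55.
Second-quarter multiplier: 24,366 ÷ 15228.55 ≈ 1.60002.
That is a change of 60.0%.

60.0%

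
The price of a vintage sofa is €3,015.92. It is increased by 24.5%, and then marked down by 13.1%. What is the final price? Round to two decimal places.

€3,262.94

24.5% increase: €3,015.92 × 1.245 = €3754.8204.
Apply the 13.1% decrease: €3754.8204 × 0.869 = €3262.9389276 ≈ €3,262.94.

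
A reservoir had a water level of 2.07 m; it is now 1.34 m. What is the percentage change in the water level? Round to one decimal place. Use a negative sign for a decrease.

Change: 1.34 − 2.07 = -0.73.
Relative to the original: -0.73 ÷ 2.07 ≈ -35.3%.

-35.3%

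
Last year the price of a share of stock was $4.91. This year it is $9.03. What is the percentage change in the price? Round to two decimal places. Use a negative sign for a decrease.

Change: $9.03 − $4.91 = $4.12.
Relative to the original: $4.12 ÷ $4.91 ≈ 83.91%.

83.91%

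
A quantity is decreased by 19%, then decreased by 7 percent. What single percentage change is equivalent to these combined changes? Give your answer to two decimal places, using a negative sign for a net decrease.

-24.67%

The combined multiplier is 0.81 × 0.93 = 0.7533.
That corresponds to a decrease of 24.67%.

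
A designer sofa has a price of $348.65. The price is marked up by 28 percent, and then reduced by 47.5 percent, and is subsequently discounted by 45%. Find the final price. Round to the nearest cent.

$128.86

28% increase: $348.65 × 1.28 = $446.272.
After the 47.5% decrease: $446.272 × 0.525 = $234.2928.
Apply the 45% decrease: $234.2928 × 0.55 = $128.86104 ≈ $128.86.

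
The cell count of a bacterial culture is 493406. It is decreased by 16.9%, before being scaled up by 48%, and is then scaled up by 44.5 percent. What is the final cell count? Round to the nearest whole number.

After the 16.9% decrease: 493406 × 0.831 = 410020.386.
Apply the 48% increase: 410020.386 × 1.48 = 606830.17128.
After the 44.5% increase: 606830.17128 × 1.445 = 876869.5974996 ≈ 876870.

876870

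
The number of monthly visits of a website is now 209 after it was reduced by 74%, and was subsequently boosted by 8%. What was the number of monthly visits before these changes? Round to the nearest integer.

The overall multiplier applied was 0.26 × 1.08 = 0.2808.
So the original number of monthly visits was 209 ÷ 0.2808 ≈ 744.

744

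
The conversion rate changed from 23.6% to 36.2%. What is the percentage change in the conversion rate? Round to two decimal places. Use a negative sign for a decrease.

53.39%

The change is 36.2 − 23.6 = 12.6 percentage points.
Relative to the original 23.6%, that is 12.6 ÷ 23.6 ≈ 53.39%.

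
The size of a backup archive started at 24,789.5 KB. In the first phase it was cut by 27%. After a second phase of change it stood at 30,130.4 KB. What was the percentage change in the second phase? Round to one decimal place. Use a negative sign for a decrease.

66.5%

After the first phase: 24,789.5 × 0.73 = 18096.335.
Second-phase multiplier: 30,130.4 ÷ 18096.335 ≈ 1.665.
That is a change of 66.5%.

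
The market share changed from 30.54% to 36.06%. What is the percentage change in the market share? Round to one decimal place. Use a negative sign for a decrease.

18.1%

The change is 36.06 − 30.54 = 5.52 percentage points.
Relative to the original 30.54%, that is 5.52 ÷ 30.54 ≈ 18.1%.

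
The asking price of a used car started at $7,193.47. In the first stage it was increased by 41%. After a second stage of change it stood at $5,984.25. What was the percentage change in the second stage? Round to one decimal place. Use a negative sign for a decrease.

After the first stage: $7,193.47 × 1.41 = $10142.7927.
Second-stage multiplier: $5,984.25 ÷ $10142.7927 ≈ 0.59.
That is a change of -41.0%.

-41.0%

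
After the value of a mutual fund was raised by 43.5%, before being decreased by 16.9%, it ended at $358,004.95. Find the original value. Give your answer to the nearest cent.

Undoing the 16.9% decrease: $358,004.95 ÷ 0.831 ≈ $430812.2142.
Undoing the 43.5% increase: $430812.2142 ÷ 1.435 ≈ $300,217.57.

$300,217.57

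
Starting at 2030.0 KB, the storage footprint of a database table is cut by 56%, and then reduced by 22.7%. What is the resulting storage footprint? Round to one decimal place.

Apply the 56% decrease: 2030.0 × 0.44 = 893.2.
After the 22.7% decrease: 893.2 × 0.773 = 690.4436 ≈ 690.4.

690.4 KB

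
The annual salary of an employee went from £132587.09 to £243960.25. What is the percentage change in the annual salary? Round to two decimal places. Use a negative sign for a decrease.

84.00%

Change: £243960.25 − £132587.09 = £111373.16.
Relative to the original: £111373.16 ÷ £132587.09 ≈ 84.00%.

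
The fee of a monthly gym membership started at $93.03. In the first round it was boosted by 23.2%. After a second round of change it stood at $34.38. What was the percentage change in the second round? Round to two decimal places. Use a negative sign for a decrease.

-70.00%

After the first round: $93.03 × 1.232 = $114.61296.
Second-round multiplier: $34.38 ÷ $114.61296 ≈ 0.299966.
That is a change of -70.00%.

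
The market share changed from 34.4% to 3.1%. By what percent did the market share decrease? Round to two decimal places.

90.99%

The change is 3.1 − 34.4 = -31.3 percentage points.
Relative to the original 34.4%, that is -31.3 ÷ 34.4 ≈ -90.99%.
So the market share fell by 90.99%.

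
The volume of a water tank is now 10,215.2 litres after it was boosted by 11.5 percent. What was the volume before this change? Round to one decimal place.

The overall multiplier applied was 1.115.
So the original volume was 10,215.2 ÷ 1.115 ≈ 9,161.6 litres.

9,161.6 litres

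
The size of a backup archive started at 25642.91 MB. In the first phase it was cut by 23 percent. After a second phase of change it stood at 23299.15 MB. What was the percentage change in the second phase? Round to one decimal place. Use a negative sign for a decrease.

After the first phase: 25642.91 × 0.77 = 19745.0407.
Second-phase multiplier: 23299.15 ÷ 19745.0407 ≈ 1.18.
That is a change of 18.0%.

18.0%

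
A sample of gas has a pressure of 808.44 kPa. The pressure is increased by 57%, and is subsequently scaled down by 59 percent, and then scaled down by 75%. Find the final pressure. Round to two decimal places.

After the 57% increase: 808.44 × 1.57 = 1269.2508.
After the 59% decrease: 1269.2508 × 0.41 = 520.392828.
Apply the 75% decrease: 520.392828 × 0.25 = 130.098207 ≈ 130.10.

130.10 kPa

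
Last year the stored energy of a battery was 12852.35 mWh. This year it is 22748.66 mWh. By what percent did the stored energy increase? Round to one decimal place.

77.0%

Change: 22748.66 − 12852.35 = 9896.31.
Relative to the original: 9896.31 ÷ 12852.35 ≈ 77.0%.
So the stored energy increased by 77.0%.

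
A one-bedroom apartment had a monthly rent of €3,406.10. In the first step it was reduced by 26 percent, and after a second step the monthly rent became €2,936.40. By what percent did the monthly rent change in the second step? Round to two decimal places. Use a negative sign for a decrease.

After the first step: €3,406.10 × 0.74 = €2520.514.
Second-step multiplier: €2,936.40 ÷ €2520.514 ≈ 1.165.
That is a change of 16.50%.

16.50%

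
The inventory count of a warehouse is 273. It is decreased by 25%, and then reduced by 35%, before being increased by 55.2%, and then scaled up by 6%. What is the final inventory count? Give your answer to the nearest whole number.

219

After the 25% decrease: 273 × 0.75 = 204.75.
After the 35% decrease: 204.75 × 0.65 = 133.0875.
After the 55.2% increase: 133.0875 × 1.552 = 206.5518.
6% increase: 206.5518 × 1.06 = 218.944908 ≈ 219.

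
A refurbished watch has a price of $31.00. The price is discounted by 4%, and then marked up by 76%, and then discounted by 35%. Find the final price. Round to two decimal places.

$34.05

Apply the 4% decrease: $31.00 × 0.96 = $29.76.
After the 76% increase: $29.76 × 1.76 = $52.3776.
35% decrease: $52.3776 × 0.65 = $34.04544 ≈ $34.05.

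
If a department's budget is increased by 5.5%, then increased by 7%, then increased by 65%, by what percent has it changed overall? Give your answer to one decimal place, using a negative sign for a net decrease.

The combined multiplier is 1.055 × 1.07 × 1.65 = 1.8626025.
That corresponds to an increase of 86.3%.

86.3%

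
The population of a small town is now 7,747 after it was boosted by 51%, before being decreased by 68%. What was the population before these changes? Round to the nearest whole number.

The overall multiplier applied was 1.51 × 0.32 = 0.4832.
So the original population was 7,747 ÷ 0.4832 ≈ 16,033.

16,033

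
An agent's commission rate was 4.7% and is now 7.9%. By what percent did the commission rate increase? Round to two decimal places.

68.09%

The change is 7.9 − 4.7 = 3.2 percentage points.
Relative to the original 4.7%, that is 3.2 ÷ 4.7 ≈ 68.09%.
So the commission rate rose by 68.09%.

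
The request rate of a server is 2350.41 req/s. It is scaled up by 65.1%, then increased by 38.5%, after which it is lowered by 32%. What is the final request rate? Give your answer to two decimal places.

3654.68 req/s

Each change multiplies by a factor: 1.651 × 1.385 × 0.68 = 1.5549118.
2350.41 × 1.5549118 = 3654.680243838 ≈ 3654.68.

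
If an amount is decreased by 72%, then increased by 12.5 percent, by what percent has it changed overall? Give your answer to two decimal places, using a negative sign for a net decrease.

A 72% decrease multiplies by 0.28.
Then a 12.5% increase: 0.28 × 1.125 = 0.315.
Overall factor 0.315, i.e. -68.50%.

-68.50%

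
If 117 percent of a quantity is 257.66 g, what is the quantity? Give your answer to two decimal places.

257.66 g ÷ 1.17 ≈ 220.22 g.

220.22 g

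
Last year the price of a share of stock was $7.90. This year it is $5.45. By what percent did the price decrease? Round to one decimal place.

31.0%

Change: $5.45 − $7.90 = -$2.45.
Relative to the original: -$2.45 ÷ $7.90 ≈ -31.0%.
So the price decreased by 31.0%.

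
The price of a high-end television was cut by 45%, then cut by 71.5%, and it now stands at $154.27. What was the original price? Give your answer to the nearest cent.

$984.18

Undoing the 71.5% decrease: $154.27 ÷ 0.285 ≈ $541.298246.
Undoing the 45% decrease: $541.298246 ÷ 0.55 ≈ $984.18.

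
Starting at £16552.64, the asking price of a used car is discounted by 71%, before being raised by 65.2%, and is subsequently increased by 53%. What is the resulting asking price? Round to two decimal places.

After the 71% decrease: £16552.64 × 0.29 = £4800.2656.
65.2% increase: £4800.2656 × 1.652 = £7930.0387712.
53% increase: £7930.0387712 × 1.53 = £12132.959319936 ≈ £12132.96.

£12132.96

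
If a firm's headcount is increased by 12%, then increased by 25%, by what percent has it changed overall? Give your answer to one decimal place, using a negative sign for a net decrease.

A 12% increase multiplies by 1.12.
Then a 25% increase: 1.12 × 1.25 = 1.4.
Overall factor 1.4, i.e. 40.0%.

40.0%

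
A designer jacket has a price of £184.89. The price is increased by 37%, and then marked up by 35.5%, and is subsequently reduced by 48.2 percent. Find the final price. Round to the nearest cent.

£177.79

Apply the 37% increase: £184.89 × 1.37 = £253.2993.
35.5% increase: £253.2993 × 1.355 = £343.2205515.
After the 48.2% decrease: £343.2205515 × 0.518 = £177.788245677 ≈ £177.79.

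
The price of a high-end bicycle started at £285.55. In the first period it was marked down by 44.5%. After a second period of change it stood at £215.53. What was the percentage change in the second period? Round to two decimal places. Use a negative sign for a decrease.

After the first period: £285.55 × 0.555 = £158.48025.
Second-period multiplier: £215.53 ÷ £158.48025 ≈ 1.35998.
That is a change of 36.00%.

36.00%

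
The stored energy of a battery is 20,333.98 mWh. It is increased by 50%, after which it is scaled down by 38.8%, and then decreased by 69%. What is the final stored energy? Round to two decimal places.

5,786.64 mWh

After the 50% increase: 20,333.98 × 1.5 = 30500.97.
After the 38.8% decrease: 30500.97 × 0.612 = 18666.59364.
Apply the 69% decrease: 18666.59364 × 0.31 = 5786.6440284 ≈ 5,786.64.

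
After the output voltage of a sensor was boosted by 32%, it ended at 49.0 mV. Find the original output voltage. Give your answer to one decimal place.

The overall multiplier applied was 1.32.
So the original output voltage was 49.0 ÷ 1.32 ≈ 37.1 mV.

37.1 mV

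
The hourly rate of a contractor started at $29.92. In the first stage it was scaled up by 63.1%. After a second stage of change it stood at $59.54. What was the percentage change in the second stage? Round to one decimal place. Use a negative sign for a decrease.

22.0%

After the first stage: $29.92 × 1.631 = $48.79952.
Second-stage multiplier: $59.54 ÷ $48.79952 ≈ 1.22009.
That is a change of 22.0%.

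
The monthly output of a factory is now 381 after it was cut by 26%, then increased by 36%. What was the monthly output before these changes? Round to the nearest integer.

The overall multiplier applied was 0.74 × 1.36 = 1.0064.
So the original monthly output was 381 ÷ 1.0064 ≈ 379.

379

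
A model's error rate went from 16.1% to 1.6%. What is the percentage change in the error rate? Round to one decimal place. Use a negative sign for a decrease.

The change is 1.6 − 16.1 = -14.5 percentage points.
Relative to the original 16.1%, that is -14.5 ÷ 16.1 ≈ -90.1%.

-90.1%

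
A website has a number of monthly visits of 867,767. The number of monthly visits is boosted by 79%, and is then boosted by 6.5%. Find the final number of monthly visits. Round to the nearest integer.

Each change multiplies by a factor: 1.79 × 1.065 = 1.90635.
867,767 × 1.90635 = 1654267.62045 ≈ 1,654,268.

1,654,268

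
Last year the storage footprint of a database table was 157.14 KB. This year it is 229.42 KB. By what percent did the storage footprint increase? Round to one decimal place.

46.0%

Change: 229.42 − 157.14 = 72.28.
Relative to the original: 72.28 ÷ 157.14 ≈ 46.0%.
So the storage footprint increased by 46.0%.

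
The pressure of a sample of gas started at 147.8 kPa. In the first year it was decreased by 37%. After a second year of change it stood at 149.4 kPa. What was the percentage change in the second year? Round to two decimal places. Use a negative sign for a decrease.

60.45%

After the first year: 147.8 × 0.63 = 93.114.
Second-year multiplier: 149.4 ÷ 93.114 ≈ 1.604485.
That is a change of 60.45%.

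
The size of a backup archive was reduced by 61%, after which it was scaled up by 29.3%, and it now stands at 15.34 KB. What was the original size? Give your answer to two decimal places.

30.42 KB

Undoing the 29.3% increase: 15.34 ÷ 1.293 ≈ 11.863882.
Undoing the 61% decrease: 11.863882 ÷ 0.39 ≈ 30.42 KB.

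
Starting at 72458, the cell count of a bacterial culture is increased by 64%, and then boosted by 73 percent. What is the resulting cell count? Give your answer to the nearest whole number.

Each change multiplies by a factor: 1.64 × 1.73 = 2.8372.
72458 × 2.8372 = 205577.8376 ≈ 205578.

205578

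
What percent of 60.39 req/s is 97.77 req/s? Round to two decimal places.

97.77 req/s ÷ 60.39 req/s ≈ 161.90%.

161.90%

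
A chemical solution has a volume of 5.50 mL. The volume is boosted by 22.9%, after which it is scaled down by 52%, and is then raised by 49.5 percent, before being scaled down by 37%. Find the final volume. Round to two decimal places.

Each change multiplies by a factor: 1.229 × 0.48 × 1.495 × 0.63 = 0.555616152.
5.50 × 0.555616152 = 3.055888836 ≈ 3.06.

3.06 mL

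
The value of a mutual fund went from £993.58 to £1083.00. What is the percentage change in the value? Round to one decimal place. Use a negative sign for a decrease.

Change: £1083.00 − £993.58 = £89.42.
Relative to the original: £89.42 ÷ £993.58 ≈ 9.0%.

9.0%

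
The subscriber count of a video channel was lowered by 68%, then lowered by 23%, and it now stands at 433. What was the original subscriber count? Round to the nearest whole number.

1,757

Undoing the 23% decrease: 433 ÷ 0.77 ≈ 562.337662.
Undoing the 68% decrease: 562.337662 ÷ 0.32 ≈ 1,757.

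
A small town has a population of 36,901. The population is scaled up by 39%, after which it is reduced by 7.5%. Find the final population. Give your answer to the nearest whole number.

47,445

After the 39% increase: 36,901 × 1.39 = 51292.39.
7.5% decrease: 51292.39 × 0.925 = 47445.46075 ≈ 47,445.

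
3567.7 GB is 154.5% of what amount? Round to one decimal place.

3567.7 GB ÷ 1.545 ≈ 2309.2 GB.

2309.2 GB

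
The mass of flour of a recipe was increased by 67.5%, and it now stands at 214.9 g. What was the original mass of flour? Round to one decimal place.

The overall multiplier applied was 1.675.
So the original mass of flour was 214.9 ÷ 1.675 ≈ 128.3 g.

128.3 g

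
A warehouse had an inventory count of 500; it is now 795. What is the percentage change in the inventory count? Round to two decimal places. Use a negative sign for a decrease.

59.00%

Change: 795 − 500 = 295.
Relative to the original: 295 ÷ 500 = 59.00%.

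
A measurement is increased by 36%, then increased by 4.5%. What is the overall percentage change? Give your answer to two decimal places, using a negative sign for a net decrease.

A 36% increase multiplies by 1.36.
Then a 4.5% increase: 1.36 × 1.045 = 1.4212.
Overall factor 1.4212, i.e. 42.12%.

42.12%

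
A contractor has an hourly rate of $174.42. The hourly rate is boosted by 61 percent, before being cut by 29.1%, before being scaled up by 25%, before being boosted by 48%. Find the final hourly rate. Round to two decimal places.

$368.33

61% increase: $174.42 × 1.61 = $280.8162.
29.1% decrease: $280.8162 × 0.709 = $199.0986858.
25% increase: $199.0986858 × 1.25 = $248.87335725.
After the 48% increase: $248.87335725 × 1.48 = $368.33256873 ≈ $368.33.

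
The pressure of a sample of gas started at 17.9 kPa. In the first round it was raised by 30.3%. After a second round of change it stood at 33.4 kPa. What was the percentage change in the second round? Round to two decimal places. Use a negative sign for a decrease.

43.20%

After the first round: 17.9 × 1.303 = 23.3237.
Second-round multiplier: 33.4 ÷ 23.3237 ≈ 1.43202.
That is a change of 43.20%.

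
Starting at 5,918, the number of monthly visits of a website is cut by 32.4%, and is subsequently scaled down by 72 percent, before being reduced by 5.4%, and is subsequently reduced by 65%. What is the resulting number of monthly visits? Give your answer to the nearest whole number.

32.4% decrease: 5,918 × 0.676 = 4000.568.
Apply the 72% decrease: 4000.568 × 0.28 = 1120.15904.
Apply the 5.4% decrease: 1120.15904 × 0.946 = 1059.67045184.
65% decrease: 1059.67045184 × 0.35 = 370.884658144 ≈ 371.

371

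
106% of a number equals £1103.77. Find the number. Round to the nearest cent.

£1103.77 ÷ 1.06 ≈ £1041.29.

£1041.29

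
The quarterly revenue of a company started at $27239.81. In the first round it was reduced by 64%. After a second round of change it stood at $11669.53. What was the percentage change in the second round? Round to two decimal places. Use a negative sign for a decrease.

After the first round: $27239.81 × 0.36 = $9806.3316.
Second-round multiplier: $11669.53 ÷ $9806.3316 ≈ 1.19.
That is a change of 19.00%.

19.00%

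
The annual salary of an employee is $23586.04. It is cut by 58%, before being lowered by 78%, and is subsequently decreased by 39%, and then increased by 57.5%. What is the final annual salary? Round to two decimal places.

Apply the 58% decrease: $23586.04 × 0.42 = $9906.1368.
Apply the 78% decrease: $9906.1368 × 0.22 = $2179.350096.
After the 39% decrease: $2179.350096 × 0.61 = $1329.40355856.
57.5% increase: $1329.40355856 × 1.575 = $2093.810604732 ≈ $2093.81.

$2093.81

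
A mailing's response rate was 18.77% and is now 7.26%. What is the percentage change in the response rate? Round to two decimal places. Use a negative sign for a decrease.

-61.32%

The change is 7.26 − 18.77 = -11.51 percentage points.
Relative to the original 18.77%, that is -11.51 ÷ 18.77 ≈ -61.32%.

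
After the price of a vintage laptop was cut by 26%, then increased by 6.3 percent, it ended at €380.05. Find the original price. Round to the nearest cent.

The overall multiplier applied was 0.74 × 1.063 = 0.78662.
So the original price was €380.05 ÷ 0.78662 ≈ €483.14.

€483.14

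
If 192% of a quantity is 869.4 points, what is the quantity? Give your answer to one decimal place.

869.4 points ÷ 1.92 ≈ 452.8 points.

452.8 points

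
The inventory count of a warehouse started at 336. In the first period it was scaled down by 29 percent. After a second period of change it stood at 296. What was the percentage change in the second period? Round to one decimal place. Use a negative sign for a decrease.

24.1%

After the first period: 336 × 0.71 = 238.56.
Second-period multiplier: 296 ÷ 238.56 ≈ 1.24078.
That is a change of 24.1%.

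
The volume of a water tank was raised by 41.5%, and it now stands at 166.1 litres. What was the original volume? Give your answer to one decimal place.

The overall multiplier applied was 1.415.
So the original volume was 166.1 ÷ 1.415 ≈ 117.4 litres.

117.4 litres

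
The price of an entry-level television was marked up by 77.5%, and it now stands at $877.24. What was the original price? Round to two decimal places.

$494.22

The overall multiplier applied was 1.775.
So the original price was $877.24 ÷ 1.775 ≈ $494.22.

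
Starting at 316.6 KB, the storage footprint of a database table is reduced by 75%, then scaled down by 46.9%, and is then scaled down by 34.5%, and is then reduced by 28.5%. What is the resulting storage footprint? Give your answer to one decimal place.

19.7 KB

Each change multiplies by a factor: 0.25 × 0.531 × 0.655 × 0.715 = 0.06217014375.
316.6 × 0.06217014375 = 19.68306751125 ≈ 19.7.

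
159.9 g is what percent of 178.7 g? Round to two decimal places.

89.48%

159.9 g ÷ 178.7 g ≈ 89.48%.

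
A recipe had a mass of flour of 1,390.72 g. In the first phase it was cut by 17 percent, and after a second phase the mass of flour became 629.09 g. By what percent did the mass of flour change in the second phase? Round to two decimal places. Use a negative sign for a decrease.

After the first phase: 1,390.72 × 0.83 = 1154.2976.
Second-phase multiplier: 629.09 ÷ 1154.2976 ≈ 0.544998.
That is a change of -45.50%.

-45.50%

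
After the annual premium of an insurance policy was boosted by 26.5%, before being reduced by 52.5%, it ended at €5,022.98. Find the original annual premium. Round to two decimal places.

€8,359.44

The overall multiplier applied was 1.265 × 0.475 = 0.600875.
So the original annual premium was €5,022.98 ÷ 0.600875 ≈ €8,359.44.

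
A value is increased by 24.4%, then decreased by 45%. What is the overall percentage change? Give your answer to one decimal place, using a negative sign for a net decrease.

-31.6%

A 24.4% increase multiplies by 1.244.
Then a 45% decrease: 1.244 × 0.55 = 0.6842.
Overall factor 0.6842, i.e. -31.6%.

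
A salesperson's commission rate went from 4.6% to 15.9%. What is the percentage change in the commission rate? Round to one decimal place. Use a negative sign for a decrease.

The change is 15.9 − 4.6 = 11.3 percentage points.
Relative to the original 4.6%, that is 11.3 ÷ 4.6 ≈ 245.7%.

245.7%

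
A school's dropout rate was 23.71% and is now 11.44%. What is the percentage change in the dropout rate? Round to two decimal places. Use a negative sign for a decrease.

The change is 11.44 − 23.71 = -12.27 percentage points.
Relative to the original 23.71%, that is -12.27 ÷ 23.71 ≈ -51.75%.

-51.75%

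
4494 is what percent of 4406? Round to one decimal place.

102.0%

4494 ÷ 4406 ≈ 102.0%.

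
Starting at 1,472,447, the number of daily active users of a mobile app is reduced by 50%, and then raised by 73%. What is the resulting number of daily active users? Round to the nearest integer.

1,273,667

Each change multiplies by a factor: 0.5 × 1.73 = 0.865.
1,472,447 × 0.865 = 1273666.655 ≈ 1,273,667.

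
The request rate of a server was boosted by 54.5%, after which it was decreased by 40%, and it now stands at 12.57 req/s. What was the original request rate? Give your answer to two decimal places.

The overall multiplier applied was 1.545 × 0.6 = 0.927.
So the original request rate was 12.57 ÷ 0.927 ≈ 13.56 req/s.

13.56 req/s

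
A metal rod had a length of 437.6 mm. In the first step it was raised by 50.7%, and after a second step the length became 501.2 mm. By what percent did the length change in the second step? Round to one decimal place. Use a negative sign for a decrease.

After the first step: 437.6 × 1.507 = 659.4632.
Second-step multiplier: 501.2 ÷ 659.4632 ≈ 0.76001.
That is a change of -24.0%.

-24.0%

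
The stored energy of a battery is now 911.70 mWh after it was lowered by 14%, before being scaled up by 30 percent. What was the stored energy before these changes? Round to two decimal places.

The overall multiplier applied was 0.86 × 1.3 = 1.118.
So the original stored energy was 911.70 ÷ 1.118 ≈ 815.47 mWh.

815.47 mWh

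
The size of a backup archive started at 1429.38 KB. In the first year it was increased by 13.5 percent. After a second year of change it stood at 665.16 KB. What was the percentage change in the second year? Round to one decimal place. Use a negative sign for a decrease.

-59.0%

After the first year: 1429.38 × 1.135 = 1622.3463.
Second-year multiplier: 665.16 ÷ 1622.3463 ≈ 0.41.
That is a change of -59.0%.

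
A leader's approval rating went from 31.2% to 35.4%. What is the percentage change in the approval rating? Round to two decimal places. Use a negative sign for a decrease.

13.46%

The change is 35.4 − 31.2 = 4.2 percentage points.
Relative to the original 31.2%, that is 4.2 ÷ 31.2 ≈ 13.46%.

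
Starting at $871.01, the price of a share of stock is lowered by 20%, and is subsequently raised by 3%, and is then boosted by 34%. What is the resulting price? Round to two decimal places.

$961.73

After the 20% decrease: $871.01 × 0.8 = $696.808.
3% increase: $696.808 × 1.03 = $717.71224.
34% increase: $717.71224 × 1.34 = $961.7344016 ≈ $961.73.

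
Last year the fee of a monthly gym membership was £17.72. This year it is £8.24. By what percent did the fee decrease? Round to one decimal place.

Change: £8.24 − £17.72 = -£9.48.
Relative to the original: -£9.48 ÷ £17.72 ≈ -53.5%.
So the fee decreased by 53.5%.

53.5%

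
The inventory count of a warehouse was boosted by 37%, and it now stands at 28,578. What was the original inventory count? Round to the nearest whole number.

20,860

The overall multiplier applied was 1.37.
So the original inventory count was 28,578 ÷ 1.37 ≈ 20,860.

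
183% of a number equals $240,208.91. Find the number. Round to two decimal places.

$131,261.70

$240,208.91 ÷ 1.83 ≈ $131,261.70.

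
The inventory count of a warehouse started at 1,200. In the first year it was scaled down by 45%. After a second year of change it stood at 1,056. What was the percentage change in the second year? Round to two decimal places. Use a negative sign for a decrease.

60.00%

After the first year: 1,200 × 0.55 = 660.
Second-year multiplier: 1,056 ÷ 660 ≈ 1.6.
That is a change of 60.00%.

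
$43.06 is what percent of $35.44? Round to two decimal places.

121.50%

$43.06 ÷ $35.44 ≈ 121.50%.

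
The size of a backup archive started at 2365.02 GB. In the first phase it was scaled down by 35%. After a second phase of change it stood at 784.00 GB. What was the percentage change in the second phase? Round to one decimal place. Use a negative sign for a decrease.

After the first phase: 2365.02 × 0.65 = 1537.263.
Second-phase multiplier: 784.00 ÷ 1537.263 ≈ 0.51.
That is a change of -49.0%.

-49.0%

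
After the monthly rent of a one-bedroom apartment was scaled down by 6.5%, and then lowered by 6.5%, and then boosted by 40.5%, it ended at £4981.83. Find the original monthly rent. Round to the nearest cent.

£4055.92

Undoing the 40.5% increase: £4981.83 ÷ 1.405 ≈ £3545.786477.
Undoing the 6.5% decrease: £3545.786477 ÷ 0.935 ≈ £3792.285002.
Undoing the 6.5% decrease: £3792.285002 ÷ 0.935 ≈ £4055.92.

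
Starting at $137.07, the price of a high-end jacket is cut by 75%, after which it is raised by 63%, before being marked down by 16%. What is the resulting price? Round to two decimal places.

Each change multiplies by a factor: 0.25 × 1.63 × 0.84 = 0.3423.
$137.07 × 0.3423 = $46.919061 ≈ $46.92.

$46.92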